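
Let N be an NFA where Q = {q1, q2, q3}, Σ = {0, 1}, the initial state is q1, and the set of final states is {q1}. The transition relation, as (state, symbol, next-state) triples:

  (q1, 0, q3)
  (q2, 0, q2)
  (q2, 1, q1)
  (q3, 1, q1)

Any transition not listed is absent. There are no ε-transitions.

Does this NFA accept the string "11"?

No

Start in {q1}.
Read '1': q1→∅; now ∅.
The set is empty and remains empty for the remaining 1 symbol.
The final set ∅ contains no accepting state.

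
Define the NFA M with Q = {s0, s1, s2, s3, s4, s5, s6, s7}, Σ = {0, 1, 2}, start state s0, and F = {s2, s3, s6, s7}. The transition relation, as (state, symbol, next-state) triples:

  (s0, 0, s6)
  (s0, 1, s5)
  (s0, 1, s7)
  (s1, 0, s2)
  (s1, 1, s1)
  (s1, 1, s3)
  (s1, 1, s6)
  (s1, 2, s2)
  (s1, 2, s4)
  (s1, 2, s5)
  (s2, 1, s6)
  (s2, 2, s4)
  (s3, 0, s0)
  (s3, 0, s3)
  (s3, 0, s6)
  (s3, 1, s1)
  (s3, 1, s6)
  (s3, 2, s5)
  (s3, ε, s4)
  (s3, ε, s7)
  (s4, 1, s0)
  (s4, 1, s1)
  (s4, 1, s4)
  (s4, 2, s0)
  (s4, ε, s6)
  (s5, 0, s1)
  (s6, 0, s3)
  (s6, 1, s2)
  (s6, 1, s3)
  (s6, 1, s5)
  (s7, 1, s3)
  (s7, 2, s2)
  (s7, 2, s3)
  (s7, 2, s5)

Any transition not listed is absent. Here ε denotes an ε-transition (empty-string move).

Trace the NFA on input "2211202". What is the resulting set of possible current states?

∅

Start in {s0}.
Read '2': s0→∅; now ∅.
The set is empty and remains empty for the remaining 6 symbols.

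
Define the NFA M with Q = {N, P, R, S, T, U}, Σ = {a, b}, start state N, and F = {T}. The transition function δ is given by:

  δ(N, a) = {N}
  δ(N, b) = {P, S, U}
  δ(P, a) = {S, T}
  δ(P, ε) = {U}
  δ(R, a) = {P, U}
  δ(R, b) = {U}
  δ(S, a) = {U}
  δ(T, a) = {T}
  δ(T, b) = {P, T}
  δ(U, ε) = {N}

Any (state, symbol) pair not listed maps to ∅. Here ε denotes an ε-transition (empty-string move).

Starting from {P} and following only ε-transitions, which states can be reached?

Begin with {P}.
ε-move P → U; add U.
ε-move U → N; add N.

{N, P, U}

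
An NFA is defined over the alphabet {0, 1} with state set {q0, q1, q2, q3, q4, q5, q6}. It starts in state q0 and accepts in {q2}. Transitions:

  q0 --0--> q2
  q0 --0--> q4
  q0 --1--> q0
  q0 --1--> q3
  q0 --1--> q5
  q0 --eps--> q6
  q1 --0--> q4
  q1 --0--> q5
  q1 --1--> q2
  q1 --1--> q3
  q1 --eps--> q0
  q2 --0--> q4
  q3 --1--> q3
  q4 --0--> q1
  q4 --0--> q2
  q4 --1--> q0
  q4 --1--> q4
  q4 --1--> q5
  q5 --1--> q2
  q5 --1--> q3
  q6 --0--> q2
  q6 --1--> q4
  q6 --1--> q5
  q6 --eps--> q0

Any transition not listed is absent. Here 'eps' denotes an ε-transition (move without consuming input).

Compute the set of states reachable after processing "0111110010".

{q0, q1, q2, q4, q6}

Start: ε-closure({q0}) = {q0, q6}.
Read '0': q0→{q2, q4}, q6→{q2}; now {q2, q4}.
Read '1': q2→∅, q4→{q0, q4, q5}; union {q0, q4, q5}; ε-closure = {q0, q4, q5, q6}.
Read '1': q0→{q0, q3, q5}, q4→{q0, q4, q5}, q5→{q2, q3}, q6→{q4, q5}; union {q0, q2, q3, q4, q5}; ε-closure = {q0, q2, q3, q4, q5, q6}.
Read '1': q0→{q0, q3, q5}, q2→∅, q3→{q3}, q4→{q0, q4, q5}, q5→{q2, q3}, q6→{q4, q5}; union {q0, q2, q3, q4, q5}; ε-closure = {q0, q2, q3, q4, q5, q6}.
Read '1': q0→{q0, q3, q5}, q2→∅, q3→{q3}, q4→{q0, q4, q5}, q5→{q2, q3}, q6→{q4, q5}; union {q0, q2, q3, q4, q5}; ε-closure = {q0, q2, q3, q4, q5, q6}.
Read '1': q0→{q0, q3, q5}, q2→∅, q3→{q3}, q4→{q0, q4, q5}, q5→{q2, q3}, q6→{q4, q5}; union {q0, q2, q3, q4, q5}; ε-closure = {q0, q2, q3, q4, q5, q6}.
Read '0': q0→{q2, q4}, q2→{q4}, q3→∅, q4→{q1, q2}, q5→∅, q6→{q2}; union {q1, q2, q4}; ε-closure = {q0, q1, q2, q4, q6}.
Read '0': q0→{q2, q4}, q1→{q4, q5}, q2→{q4}, q4→{q1, q2}, q6→{q2}; union {q1, q2, q4, q5}; ε-closure = {q0, q1, q2, q4, q5, q6}.
Read '1': q0→{q0, q3, q5}, q1→{q2, q3}, q2→∅, q4→{q0, q4, q5}, q5→{q2, q3}, q6→{q4, q5}; union {q0, q2, q3, q4, q5}; ε-closure = {q0, q2, q3, q4, q5, q6}.
Read '0': q0→{q2, q4}, q2→{q4}, q3→∅, q4→{q1, q2}, q5→∅, q6→{q2}; union {q1, q2, q4}; ε-closure = {q0, q1, q2, q4, q6}.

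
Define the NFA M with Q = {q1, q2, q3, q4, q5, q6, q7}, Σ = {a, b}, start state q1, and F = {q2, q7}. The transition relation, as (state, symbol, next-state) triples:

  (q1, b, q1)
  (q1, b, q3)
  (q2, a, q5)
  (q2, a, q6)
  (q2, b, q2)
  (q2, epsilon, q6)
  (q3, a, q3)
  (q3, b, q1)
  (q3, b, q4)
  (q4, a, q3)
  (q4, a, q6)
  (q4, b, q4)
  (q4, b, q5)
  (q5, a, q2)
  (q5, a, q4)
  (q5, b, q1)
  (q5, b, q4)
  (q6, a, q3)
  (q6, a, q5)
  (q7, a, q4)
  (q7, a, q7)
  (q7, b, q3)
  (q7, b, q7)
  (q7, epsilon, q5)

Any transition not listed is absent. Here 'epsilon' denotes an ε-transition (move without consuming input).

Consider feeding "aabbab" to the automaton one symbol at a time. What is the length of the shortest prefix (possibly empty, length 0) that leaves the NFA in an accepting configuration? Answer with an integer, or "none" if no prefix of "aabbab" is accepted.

Start in {q1}.
Read 'a': q1→∅; now ∅.
The set is empty and remains empty for the remaining 5 symbols.
No reachable set along the way intersects F.

none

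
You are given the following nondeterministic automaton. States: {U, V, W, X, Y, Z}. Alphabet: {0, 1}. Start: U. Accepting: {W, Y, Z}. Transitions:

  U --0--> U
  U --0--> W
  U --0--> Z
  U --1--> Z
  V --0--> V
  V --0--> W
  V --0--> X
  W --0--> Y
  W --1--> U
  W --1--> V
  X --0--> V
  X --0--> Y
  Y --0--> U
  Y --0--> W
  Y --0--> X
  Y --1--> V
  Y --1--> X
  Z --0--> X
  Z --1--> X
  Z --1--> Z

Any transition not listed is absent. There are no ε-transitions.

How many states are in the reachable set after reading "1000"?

Start in {U}.
Read '1': U→{Z}; now {Z}.
Read '0': Z→{X}; now {X}.
Read '0': X→{V, Y}; now {V, Y}.
Read '0': V→{V, W, X}, Y→{U, W, X}; now {U, V, W, X}.
That set has 4 states.

4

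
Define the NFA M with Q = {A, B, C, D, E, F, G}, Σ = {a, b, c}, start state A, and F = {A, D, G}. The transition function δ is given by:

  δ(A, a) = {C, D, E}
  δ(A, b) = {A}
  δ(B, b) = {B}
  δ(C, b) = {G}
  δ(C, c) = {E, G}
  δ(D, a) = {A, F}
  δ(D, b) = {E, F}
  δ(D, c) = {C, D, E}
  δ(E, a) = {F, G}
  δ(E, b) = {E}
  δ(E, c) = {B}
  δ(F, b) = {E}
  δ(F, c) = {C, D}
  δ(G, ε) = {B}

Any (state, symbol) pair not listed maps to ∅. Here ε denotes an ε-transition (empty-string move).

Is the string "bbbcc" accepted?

Start in {A}.
Read 'b': {A} → {A}.
Read 'b': {A} → {A}.
Read 'b': {A} → {A}.
Read 'c': {A} → ∅.
The set is empty and remains empty for the remaining 1 symbol.
The final set ∅ contains no accepting state.

No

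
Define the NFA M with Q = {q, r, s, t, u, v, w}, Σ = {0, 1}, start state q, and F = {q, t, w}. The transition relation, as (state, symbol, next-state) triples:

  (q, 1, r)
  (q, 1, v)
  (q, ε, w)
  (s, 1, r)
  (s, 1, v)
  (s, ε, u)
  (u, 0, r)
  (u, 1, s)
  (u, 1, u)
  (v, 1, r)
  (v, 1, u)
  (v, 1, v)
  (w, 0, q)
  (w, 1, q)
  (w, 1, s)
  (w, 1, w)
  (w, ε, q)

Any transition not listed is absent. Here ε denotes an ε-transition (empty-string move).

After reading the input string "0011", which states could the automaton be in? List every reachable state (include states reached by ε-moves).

{q, r, s, u, v, w}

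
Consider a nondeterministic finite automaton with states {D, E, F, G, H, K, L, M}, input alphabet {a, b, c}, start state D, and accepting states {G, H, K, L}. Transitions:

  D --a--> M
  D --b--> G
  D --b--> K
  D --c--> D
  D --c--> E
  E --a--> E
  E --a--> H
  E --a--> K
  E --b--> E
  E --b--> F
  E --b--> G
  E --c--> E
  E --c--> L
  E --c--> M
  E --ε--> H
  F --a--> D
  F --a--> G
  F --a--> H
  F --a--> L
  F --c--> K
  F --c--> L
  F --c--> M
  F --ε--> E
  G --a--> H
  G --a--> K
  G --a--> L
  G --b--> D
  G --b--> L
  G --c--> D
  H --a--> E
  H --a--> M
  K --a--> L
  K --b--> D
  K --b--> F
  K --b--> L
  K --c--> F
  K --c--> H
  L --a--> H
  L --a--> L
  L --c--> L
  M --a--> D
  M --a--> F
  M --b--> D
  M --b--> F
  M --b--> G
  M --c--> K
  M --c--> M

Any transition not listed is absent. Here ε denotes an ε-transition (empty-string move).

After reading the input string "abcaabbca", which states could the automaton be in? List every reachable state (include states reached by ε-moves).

{D, E, F, G, H, K, L, M}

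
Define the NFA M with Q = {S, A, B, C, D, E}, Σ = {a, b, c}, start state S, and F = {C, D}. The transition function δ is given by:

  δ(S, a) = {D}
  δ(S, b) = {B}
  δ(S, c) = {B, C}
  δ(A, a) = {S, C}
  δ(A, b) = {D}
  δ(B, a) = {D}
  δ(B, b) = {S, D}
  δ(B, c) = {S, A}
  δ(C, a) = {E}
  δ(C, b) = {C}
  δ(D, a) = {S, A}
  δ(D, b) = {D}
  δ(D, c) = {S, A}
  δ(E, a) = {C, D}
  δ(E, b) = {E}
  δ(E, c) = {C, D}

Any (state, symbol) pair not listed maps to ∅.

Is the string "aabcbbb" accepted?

Yes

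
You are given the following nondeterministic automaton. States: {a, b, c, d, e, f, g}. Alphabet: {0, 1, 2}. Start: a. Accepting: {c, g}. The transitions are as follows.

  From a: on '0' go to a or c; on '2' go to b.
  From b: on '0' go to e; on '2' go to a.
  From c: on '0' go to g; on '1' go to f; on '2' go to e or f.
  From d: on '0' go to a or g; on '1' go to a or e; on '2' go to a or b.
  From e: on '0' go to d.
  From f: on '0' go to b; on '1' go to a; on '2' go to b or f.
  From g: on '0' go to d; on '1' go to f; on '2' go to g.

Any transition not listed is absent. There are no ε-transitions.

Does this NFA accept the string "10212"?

No

Start in {a}.
Read '1': a→∅; now ∅.
The set is empty and remains empty for the remaining 4 symbols.
The final set ∅ contains no accepting state.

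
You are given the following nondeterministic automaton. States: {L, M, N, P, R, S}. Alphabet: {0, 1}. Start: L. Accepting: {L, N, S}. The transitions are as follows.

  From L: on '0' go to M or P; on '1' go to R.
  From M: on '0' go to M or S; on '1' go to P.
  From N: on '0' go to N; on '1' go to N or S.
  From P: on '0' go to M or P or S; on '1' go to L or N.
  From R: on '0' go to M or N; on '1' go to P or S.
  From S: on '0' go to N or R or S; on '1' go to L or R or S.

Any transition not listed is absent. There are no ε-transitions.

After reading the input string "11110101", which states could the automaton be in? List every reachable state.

Start in {L}.
Read '1': {L} → {R}.
Read '1': {R} → {P, S}.
Read '1': {P, S} → {L, N, R, S}.
Read '1': {L, N, R, S} → {L, N, P, R, S}.
Read '0': {L, N, P, R, S} → {M, N, P, R, S}.
Read '1': {M, N, P, R, S} → {L, N, P, R, S}.
Read '0': {L, N, P, R, S} → {M, N, P, R, S}.
Read '1': {M, N, P, R, S} → {L, N, P, R, S}.

{L, N, P, R, S}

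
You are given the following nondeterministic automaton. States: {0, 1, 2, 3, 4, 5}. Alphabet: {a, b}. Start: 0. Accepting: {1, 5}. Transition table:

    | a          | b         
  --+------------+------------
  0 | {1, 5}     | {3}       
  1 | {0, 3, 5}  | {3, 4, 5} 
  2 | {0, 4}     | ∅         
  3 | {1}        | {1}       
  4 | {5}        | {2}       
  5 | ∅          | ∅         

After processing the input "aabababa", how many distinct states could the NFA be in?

4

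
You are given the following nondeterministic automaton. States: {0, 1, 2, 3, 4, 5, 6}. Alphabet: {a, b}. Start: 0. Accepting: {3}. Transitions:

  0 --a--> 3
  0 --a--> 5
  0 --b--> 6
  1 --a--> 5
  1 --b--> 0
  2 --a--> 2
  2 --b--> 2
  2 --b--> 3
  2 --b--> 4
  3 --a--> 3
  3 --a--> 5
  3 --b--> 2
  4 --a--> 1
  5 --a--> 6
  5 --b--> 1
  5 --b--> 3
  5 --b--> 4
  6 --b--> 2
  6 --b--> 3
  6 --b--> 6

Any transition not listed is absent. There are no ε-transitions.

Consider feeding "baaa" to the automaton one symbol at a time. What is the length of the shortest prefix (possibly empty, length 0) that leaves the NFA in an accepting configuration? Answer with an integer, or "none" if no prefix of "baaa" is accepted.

none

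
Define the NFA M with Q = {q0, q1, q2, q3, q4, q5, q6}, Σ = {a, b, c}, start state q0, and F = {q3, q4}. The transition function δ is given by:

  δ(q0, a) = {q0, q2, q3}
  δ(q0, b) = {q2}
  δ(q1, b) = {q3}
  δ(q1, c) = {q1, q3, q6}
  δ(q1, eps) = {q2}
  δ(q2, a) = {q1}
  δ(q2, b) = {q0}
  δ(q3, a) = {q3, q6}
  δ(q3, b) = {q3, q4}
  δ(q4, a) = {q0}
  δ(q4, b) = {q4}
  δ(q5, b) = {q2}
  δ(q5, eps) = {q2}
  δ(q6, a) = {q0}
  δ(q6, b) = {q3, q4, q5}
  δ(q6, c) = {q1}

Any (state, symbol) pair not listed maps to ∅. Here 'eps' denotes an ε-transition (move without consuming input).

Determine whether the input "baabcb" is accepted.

No

Start in {q0}.
Read 'b': {q0} → {q2}.
Read 'a': {q2} → {q1, q2}.
Read 'a': {q1, q2} → {q1, q2}.
Read 'b': {q1, q2} → {q0, q3}.
Read 'c': {q0, q3} → ∅.
The set is empty and remains empty for the remaining 1 symbol.
The final set ∅ contains no accepting state.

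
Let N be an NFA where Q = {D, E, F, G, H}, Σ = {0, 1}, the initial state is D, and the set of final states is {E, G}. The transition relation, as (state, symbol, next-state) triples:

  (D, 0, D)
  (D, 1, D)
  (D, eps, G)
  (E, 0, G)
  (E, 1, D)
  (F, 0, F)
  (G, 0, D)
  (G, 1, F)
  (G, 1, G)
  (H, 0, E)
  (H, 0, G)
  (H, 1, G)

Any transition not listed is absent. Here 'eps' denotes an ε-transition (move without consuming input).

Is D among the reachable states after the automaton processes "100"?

Yes

Start: ε-closure({D}) = {D, G}.
Read '1': D→{D}, G→{F, G}; now {D, F, G}.
Read '0': D→{D}, F→{F}, G→{D}; union {D, F}; ε-closure = {D, F, G}.
Read '0': D→{D}, F→{F}, G→{D}; union {D, F}; ε-closure = {D, F, G}.
State D is in {D, F, G}.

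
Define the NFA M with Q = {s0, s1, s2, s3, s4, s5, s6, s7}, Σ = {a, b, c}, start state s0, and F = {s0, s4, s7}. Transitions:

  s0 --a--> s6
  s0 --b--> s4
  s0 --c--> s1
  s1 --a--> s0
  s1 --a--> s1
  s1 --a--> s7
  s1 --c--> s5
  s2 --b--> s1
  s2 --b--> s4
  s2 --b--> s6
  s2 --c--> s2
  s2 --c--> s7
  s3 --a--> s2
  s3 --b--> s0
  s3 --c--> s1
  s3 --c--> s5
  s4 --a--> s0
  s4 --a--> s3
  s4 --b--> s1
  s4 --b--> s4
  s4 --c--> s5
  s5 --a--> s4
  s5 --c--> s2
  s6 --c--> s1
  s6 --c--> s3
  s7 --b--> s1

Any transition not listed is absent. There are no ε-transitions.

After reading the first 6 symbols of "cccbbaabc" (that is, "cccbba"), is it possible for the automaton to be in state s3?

Start in {s0}.
Read 'c': s0→{s1}; now {s1}.
Read 'c': s1→{s5}; now {s5}.
Read 'c': s5→{s2}; now {s2}.
Read 'b': s2→{s1, s4, s6}; now {s1, s4, s6}.
Read 'b': s1→∅, s4→{s1, s4}, s6→∅; now {s1, s4}.
Read 'a': s1→{s0, s1, s7}, s4→{s0, s3}; now {s0, s1, s3, s7}.
State s3 is in {s0, s1, s3, s7}.

Yes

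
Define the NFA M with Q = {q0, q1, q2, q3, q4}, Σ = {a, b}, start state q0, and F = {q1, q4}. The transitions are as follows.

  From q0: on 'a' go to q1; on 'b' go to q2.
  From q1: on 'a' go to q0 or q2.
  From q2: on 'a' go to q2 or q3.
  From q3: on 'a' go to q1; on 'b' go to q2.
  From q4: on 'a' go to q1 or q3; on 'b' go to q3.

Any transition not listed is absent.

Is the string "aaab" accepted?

Start in {q0}.
Read 'a': q0→{q1}; now {q1}.
Read 'a': q1→{q0, q2}; now {q0, q2}.
Read 'a': q0→{q1}, q2→{q2, q3}; now {q1, q2, q3}.
Read 'b': q1→∅, q2→∅, q3→{q2}; now {q2}.
The final set {q2} contains no accepting state.

No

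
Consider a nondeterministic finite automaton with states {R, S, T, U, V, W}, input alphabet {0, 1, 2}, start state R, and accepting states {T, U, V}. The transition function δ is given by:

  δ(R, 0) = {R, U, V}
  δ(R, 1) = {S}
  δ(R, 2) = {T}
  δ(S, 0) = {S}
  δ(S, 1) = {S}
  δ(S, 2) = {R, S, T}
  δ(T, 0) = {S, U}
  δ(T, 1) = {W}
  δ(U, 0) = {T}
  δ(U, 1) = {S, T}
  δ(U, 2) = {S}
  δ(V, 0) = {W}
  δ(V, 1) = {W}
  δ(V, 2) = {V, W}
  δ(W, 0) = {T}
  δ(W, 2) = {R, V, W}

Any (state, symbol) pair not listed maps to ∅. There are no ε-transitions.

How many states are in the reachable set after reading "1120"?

4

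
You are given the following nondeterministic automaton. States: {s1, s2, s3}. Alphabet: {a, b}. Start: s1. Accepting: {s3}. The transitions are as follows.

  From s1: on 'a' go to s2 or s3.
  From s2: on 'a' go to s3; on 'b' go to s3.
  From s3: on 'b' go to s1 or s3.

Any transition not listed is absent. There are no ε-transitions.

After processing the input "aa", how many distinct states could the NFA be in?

Start in {s1}.
Read 'a': s1→{s2, s3}; now {s2, s3}.
Read 'a': s2→{s3}, s3→∅; now {s3}.
That set has 1 state.

1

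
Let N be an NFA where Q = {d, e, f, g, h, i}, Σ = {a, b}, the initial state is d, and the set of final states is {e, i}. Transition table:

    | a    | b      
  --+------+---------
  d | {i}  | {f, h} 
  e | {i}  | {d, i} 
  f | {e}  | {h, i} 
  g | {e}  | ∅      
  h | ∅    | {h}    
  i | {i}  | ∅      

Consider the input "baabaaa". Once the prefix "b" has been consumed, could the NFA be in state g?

No

Start in {d}.
Read 'b': d→{f, h}; now {f, h}.
State g is not in {f, h}.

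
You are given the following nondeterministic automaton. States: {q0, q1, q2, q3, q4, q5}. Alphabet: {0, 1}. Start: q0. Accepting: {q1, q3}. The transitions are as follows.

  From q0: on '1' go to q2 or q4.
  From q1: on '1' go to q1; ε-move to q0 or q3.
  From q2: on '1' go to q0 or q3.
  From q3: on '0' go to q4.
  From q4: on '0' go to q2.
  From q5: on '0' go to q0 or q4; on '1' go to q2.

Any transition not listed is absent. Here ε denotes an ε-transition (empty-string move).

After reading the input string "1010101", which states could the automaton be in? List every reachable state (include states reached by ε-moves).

∅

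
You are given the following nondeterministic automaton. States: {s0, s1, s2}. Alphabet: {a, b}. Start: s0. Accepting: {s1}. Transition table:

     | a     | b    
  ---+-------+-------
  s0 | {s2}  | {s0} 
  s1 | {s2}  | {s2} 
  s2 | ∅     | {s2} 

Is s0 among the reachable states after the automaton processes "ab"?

No

Start in {s0}.
Read 'a': s0→{s2}; now {s2}.
Read 'b': s2→{s2}; now {s2}.
State s0 is not in {s2}.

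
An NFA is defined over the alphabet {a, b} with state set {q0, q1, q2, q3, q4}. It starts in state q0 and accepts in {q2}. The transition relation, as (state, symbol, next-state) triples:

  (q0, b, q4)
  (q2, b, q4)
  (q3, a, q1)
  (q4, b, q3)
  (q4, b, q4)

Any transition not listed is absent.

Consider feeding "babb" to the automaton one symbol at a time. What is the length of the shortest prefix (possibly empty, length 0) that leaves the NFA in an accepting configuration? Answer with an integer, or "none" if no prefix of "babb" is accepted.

Start in {q0}.
Read 'b': q0→{q4}; now {q4}.
Read 'a': q4→∅; now ∅.
The set is empty and remains empty for the remaining 2 symbols.
No reachable set along the way intersects F.

none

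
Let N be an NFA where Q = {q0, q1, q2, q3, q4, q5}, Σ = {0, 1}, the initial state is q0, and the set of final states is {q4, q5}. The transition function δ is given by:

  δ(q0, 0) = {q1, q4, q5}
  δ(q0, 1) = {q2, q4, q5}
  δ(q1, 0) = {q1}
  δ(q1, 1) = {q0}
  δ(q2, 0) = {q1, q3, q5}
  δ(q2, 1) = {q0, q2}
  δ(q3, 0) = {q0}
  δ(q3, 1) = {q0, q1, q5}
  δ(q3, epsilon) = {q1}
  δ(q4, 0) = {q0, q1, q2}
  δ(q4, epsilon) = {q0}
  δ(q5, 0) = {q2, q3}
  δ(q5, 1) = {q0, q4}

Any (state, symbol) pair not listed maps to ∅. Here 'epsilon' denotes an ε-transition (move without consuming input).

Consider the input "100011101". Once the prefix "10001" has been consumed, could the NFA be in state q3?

No

Start in {q0}.
Read '1': q0→{q2, q4, q5}; union {q2, q4, q5}; ε-closure = {q0, q2, q4, q5}.
Read '0': q0→{q1, q4, q5}, q2→{q1, q3, q5}, q4→{q0, q1, q2}, q5→{q2, q3}; now {q0, q1, q2, q3, q4, q5}.
Read '0': q0→{q1, q4, q5}, q1→{q1}, q2→{q1, q3, q5}, q3→{q0}, q4→{q0, q1, q2}, q5→{q2, q3}; now {q0, q1, q2, q3, q4, q5}.
Read '0': q0→{q1, q4, q5}, q1→{q1}, q2→{q1, q3, q5}, q3→{q0}, q4→{q0, q1, q2}, q5→{q2, q3}; now {q0, q1, q2, q3, q4, q5}.
Read '1': q0→{q2, q4, q5}, q1→{q0}, q2→{q0, q2}, q3→{q0, q1, q5}, q4→∅, q5→{q0, q4}; now {q0, q1, q2, q4, q5}.
State q3 is not in {q0, q1, q2, q4, q5}.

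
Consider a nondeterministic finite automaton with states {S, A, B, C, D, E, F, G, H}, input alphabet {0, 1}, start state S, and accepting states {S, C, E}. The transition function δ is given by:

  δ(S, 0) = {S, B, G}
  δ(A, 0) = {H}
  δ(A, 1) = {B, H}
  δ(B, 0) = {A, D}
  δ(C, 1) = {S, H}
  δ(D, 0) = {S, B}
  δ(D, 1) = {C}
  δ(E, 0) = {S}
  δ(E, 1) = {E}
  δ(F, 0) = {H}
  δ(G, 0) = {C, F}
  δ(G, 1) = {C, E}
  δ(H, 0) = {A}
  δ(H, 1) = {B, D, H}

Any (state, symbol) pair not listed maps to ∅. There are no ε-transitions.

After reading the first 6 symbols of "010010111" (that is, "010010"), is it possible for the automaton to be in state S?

Yes

Start in {S}.
Read '0': S→{S, B, G}; now {S, B, G}.
Read '1': S→∅, B→∅, G→{C, E}; now {C, E}.
Read '0': C→∅, E→{S}; now {S}.
Read '0': S→{S, B, G}; now {S, B, G}.
Read '1': S→∅, B→∅, G→{C, E}; now {C, E}.
Read '0': C→∅, E→{S}; now {S}.
State S is in {S}.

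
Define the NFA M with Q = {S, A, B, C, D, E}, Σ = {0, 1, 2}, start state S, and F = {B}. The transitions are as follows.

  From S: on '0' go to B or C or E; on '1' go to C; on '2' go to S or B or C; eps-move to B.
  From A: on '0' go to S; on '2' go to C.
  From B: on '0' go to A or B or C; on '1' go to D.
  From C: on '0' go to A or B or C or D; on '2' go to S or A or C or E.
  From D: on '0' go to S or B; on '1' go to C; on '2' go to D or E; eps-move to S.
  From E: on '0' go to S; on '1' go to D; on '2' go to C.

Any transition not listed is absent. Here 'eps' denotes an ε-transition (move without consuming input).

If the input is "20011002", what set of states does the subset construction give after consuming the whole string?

Start: ε-closure({S}) = {S, B}.
Read '2': {S, B} → {S, B, C}.
Read '0': {S, B, C} → {S, A, B, C, D, E}.
Read '0': {S, A, B, C, D, E} → {S, A, B, C, D, E}.
Read '1': {S, A, B, C, D, E} → {S, B, C, D}.
Read '1': {S, B, C, D} → {S, B, C, D}.
Read '0': {S, B, C, D} → {S, A, B, C, D, E}.
Read '0': {S, A, B, C, D, E} → {S, A, B, C, D, E}.
Read '2': {S, A, B, C, D, E} → {S, A, B, C, D, E}.

{S, A, B, C, D, E}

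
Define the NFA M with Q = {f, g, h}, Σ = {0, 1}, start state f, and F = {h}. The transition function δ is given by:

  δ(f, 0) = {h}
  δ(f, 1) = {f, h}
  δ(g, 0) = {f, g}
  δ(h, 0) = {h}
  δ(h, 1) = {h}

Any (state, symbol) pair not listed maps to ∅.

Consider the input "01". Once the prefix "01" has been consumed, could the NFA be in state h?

Start in {f}.
Read '0': f→{h}; now {h}.
Read '1': h→{h}; now {h}.
State h is in {h}.

Yes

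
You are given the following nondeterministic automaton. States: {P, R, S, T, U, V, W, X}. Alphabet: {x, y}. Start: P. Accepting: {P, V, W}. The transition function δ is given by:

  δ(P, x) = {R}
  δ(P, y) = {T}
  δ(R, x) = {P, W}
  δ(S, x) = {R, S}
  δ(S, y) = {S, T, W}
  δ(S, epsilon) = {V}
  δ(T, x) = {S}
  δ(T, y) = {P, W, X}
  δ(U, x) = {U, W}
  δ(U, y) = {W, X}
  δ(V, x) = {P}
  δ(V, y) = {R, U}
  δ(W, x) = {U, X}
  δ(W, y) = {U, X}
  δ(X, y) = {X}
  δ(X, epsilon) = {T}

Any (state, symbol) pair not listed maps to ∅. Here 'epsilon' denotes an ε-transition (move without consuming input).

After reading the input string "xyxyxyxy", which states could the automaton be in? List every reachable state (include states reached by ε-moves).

∅

Start in {P}.
Read 'x': P→{R}; now {R}.
Read 'y': R→∅; now ∅.
The set is empty and remains empty for the remaining 6 symbols.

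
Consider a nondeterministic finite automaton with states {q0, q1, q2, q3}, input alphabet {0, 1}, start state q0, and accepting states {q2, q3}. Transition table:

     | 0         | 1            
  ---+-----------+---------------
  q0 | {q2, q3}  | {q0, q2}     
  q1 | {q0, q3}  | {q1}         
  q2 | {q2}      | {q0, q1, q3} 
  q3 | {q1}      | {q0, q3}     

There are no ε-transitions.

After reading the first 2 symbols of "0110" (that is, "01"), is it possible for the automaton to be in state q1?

Start in {q0}.
Read '0': {q0} → {q2, q3}.
Read '1': {q2, q3} → {q0, q1, q3}.
State q1 is in {q0, q1, q3}.

Yes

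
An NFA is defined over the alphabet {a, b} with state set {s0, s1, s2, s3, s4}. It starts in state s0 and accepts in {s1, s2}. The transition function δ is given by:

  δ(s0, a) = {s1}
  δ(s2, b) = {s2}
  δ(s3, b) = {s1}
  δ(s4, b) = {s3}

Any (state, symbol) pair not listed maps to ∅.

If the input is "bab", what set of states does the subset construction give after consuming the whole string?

Start in {s0}.
Read 'b': s0→∅; now ∅.
The set is empty and remains empty for the remaining 2 symbols.

∅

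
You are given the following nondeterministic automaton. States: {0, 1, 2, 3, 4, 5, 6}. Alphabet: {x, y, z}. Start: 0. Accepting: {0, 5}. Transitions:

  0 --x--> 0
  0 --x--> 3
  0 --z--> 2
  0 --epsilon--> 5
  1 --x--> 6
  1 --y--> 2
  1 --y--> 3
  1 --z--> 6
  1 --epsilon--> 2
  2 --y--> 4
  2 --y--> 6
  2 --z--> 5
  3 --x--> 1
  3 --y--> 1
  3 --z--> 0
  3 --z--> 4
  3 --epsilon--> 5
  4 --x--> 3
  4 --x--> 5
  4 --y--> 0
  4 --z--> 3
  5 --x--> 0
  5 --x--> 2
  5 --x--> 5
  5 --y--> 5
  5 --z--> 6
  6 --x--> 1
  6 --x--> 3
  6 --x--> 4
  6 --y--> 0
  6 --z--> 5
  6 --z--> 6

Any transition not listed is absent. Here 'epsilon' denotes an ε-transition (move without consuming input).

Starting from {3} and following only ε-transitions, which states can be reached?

{3, 5}

Begin with {3}.
ε-move 3 → 5; add 5.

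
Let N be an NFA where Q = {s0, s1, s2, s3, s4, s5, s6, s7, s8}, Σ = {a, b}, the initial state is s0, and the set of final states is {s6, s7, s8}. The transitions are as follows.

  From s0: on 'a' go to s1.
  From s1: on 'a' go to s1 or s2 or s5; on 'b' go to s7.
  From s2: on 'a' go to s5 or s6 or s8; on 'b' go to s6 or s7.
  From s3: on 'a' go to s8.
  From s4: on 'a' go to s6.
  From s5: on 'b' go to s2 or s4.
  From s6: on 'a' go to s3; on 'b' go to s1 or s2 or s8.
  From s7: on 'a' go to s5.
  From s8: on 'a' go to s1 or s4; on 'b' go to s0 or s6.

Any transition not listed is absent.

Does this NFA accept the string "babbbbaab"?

No

Start in {s0}.
Read 'b': s0→∅; now ∅.
The set is empty and remains empty for the remaining 8 symbols.
The final set ∅ contains no accepting state.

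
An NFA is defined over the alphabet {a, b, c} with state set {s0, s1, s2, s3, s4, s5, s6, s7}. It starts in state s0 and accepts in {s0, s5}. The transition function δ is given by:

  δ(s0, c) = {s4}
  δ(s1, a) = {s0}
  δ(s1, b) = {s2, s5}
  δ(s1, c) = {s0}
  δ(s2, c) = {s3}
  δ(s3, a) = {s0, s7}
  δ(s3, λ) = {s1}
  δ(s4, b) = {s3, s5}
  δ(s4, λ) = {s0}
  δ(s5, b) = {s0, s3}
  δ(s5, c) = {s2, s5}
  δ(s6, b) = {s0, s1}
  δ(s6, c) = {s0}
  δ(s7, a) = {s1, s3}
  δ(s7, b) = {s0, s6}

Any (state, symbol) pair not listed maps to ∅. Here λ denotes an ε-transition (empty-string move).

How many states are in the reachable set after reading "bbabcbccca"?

Start in {s0}.
Read 'b': s0→∅; now ∅.
The set is empty and remains empty for the remaining 9 symbols.
That set has 0 states.

0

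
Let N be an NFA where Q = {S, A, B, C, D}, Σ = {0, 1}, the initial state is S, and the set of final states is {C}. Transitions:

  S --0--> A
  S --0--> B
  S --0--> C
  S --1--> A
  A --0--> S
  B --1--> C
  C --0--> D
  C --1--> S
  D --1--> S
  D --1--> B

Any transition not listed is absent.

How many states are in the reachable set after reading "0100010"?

4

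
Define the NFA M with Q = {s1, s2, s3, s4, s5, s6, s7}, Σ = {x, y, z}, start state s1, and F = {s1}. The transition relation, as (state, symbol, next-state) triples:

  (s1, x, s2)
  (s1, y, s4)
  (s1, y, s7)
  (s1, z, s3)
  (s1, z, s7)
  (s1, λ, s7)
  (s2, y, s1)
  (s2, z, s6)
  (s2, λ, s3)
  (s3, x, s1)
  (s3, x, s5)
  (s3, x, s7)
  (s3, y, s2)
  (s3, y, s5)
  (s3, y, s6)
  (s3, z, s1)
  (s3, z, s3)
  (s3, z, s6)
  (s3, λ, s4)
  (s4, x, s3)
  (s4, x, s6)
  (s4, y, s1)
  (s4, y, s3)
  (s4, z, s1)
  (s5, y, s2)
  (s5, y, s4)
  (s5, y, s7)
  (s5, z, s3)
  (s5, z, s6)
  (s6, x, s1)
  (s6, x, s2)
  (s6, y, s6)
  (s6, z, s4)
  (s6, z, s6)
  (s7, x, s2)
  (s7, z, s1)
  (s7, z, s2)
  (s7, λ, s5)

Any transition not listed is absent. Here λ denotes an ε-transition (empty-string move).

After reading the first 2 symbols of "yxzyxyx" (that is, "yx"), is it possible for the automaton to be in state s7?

Yes

Start: ε-closure({s1}) = {s1, s5, s7}.
Read 'y': s1→{s4, s7}, s5→{s2, s4, s7}, s7→∅; union {s2, s4, s7}; ε-closure = {s2, s3, s4, s5, s7}.
Read 'x': s2→∅, s3→{s1, s5, s7}, s4→{s3, s6}, s5→∅, s7→{s2}; union {s1, s2, s3, s5, s6, s7}; ε-closure = {s1, s2, s3, s4, s5, s6, s7}.
State s7 is in {s1, s2, s3, s4, s5, s6, s7}.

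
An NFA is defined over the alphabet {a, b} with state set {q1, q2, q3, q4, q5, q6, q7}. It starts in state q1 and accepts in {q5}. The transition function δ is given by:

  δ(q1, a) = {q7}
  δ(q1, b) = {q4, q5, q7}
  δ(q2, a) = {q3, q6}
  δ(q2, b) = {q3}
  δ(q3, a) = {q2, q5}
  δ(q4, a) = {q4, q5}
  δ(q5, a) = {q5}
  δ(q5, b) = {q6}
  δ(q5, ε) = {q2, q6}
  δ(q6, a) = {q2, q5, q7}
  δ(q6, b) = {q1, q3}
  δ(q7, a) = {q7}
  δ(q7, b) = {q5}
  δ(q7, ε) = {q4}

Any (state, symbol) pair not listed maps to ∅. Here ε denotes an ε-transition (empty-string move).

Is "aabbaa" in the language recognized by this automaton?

Start in {q1}.
Read 'a': {q1} → {q4, q7}.
Read 'a': {q4, q7} → {q2, q4, q5, q6, q7}.
Read 'b': {q2, q4, q5, q6, q7} → {q1, q2, q3, q5, q6}.
Read 'b': {q1, q2, q3, q5, q6} → {q1, q2, q3, q4, q5, q6, q7}.
Read 'a': {q1, q2, q3, q4, q5, q6, q7} → {q2, q3, q4, q5, q6, q7}.
Read 'a': {q2, q3, q4, q5, q6, q7} → {q2, q3, q4, q5, q6, q7}.
The final set {q2, q3, q4, q5, q6, q7} contains the accepting state q5.

Yes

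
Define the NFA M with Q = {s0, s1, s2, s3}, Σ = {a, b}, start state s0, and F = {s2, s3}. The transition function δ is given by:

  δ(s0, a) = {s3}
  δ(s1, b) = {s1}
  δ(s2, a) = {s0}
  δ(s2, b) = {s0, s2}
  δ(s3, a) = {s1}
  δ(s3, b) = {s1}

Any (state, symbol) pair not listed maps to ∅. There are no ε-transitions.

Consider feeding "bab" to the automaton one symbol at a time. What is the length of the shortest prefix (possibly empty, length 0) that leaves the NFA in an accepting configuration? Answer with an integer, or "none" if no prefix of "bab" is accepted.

none

Start in {s0}.
Read 'b': s0→∅; now ∅.
The set is empty and remains empty for the remaining 2 symbols.
No reachable set along the way intersects F.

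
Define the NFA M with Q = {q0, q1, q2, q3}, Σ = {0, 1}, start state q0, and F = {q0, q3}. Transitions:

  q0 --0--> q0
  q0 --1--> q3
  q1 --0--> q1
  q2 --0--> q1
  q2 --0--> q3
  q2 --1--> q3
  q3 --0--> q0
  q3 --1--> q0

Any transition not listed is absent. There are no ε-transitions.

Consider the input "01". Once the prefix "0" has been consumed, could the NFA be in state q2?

No

Start in {q0}.
Read '0': q0→{q0}; now {q0}.
State q2 is not in {q0}.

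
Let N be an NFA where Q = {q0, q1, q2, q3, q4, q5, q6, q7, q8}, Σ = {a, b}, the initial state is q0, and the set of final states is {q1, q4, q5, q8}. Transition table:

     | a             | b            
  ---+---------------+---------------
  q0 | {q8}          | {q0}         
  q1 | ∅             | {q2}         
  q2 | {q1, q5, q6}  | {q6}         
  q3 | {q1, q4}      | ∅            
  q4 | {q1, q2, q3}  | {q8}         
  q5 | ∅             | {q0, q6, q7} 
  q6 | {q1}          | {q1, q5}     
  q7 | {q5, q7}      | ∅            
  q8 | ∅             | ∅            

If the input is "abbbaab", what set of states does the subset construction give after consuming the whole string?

∅

Start in {q0}.
Read 'a': {q0} → {q8}.
Read 'b': {q8} → ∅.
The set is empty and remains empty for the remaining 5 symbols.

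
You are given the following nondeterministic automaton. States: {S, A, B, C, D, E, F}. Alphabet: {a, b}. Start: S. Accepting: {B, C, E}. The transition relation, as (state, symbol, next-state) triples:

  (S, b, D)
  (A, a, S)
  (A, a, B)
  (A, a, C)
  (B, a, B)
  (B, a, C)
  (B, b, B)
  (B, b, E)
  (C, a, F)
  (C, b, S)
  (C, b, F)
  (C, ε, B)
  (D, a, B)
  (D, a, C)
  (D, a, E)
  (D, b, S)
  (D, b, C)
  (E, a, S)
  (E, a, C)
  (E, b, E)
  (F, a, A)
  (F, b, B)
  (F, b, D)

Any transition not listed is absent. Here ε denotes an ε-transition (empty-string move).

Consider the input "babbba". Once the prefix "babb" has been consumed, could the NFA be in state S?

Start in {S}.
Read 'b': S→{D}; now {D}.
Read 'a': D→{B, C, E}; now {B, C, E}.
Read 'b': B→{B, E}, C→{S, F}, E→{E}; now {S, B, E, F}.
Read 'b': S→{D}, B→{B, E}, E→{E}, F→{B, D}; now {B, D, E}.
State S is not in {B, D, E}.

No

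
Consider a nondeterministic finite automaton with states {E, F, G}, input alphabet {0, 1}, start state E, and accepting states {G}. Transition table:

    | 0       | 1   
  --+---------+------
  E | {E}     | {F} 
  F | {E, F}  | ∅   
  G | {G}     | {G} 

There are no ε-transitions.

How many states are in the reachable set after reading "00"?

1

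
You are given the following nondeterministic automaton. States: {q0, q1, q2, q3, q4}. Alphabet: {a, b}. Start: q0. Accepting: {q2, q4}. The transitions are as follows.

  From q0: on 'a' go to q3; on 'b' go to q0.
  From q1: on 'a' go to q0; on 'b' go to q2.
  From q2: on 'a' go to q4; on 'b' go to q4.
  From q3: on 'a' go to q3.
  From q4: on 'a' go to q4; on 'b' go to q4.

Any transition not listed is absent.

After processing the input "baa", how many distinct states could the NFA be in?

Start in {q0}.
Read 'b': q0→{q0}; now {q0}.
Read 'a': q0→{q3}; now {q3}.
Read 'a': q3→{q3}; now {q3}.
That set has 1 state.

1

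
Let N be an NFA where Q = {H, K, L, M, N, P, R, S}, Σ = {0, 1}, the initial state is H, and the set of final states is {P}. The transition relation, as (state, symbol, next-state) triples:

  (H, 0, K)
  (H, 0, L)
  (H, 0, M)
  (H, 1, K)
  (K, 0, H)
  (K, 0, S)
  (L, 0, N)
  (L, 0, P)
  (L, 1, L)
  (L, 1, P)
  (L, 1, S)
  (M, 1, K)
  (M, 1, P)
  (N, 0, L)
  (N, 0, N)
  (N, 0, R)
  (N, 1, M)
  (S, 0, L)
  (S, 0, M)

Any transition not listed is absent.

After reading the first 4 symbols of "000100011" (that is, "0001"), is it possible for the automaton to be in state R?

No

Start in {H}.
Read '0': {H} → {K, L, M}.
Read '0': {K, L, M} → {H, N, P, S}.
Read '0': {H, N, P, S} → {K, L, M, N, R}.
Read '1': {K, L, M, N, R} → {K, L, M, P, S}.
State R is not in {K, L, M, P, S}.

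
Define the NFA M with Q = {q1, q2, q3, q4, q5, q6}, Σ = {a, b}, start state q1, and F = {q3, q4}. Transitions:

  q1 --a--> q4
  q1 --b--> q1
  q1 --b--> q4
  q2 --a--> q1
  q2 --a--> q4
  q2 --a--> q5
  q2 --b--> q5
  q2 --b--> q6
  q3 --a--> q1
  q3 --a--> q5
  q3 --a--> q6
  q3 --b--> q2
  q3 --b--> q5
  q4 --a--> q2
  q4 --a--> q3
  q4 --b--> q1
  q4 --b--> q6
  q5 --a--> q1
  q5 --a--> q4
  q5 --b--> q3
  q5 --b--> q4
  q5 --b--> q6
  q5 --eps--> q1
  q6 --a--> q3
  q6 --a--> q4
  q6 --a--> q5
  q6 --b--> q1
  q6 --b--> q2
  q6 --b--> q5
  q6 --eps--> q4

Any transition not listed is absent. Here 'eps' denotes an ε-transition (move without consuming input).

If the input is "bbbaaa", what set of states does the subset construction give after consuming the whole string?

{q1, q2, q3, q4, q5, q6}

Start in {q1}.
Read 'b': {q1} → {q1, q4}.
Read 'b': {q1, q4} → {q1, q4, q6}.
Read 'b': {q1, q4, q6} → {q1, q2, q4, q5, q6}.
Read 'a': {q1, q2, q4, q5, q6} → {q1, q2, q3, q4, q5}.
Read 'a': {q1, q2, q3, q4, q5} → {q1, q2, q3, q4, q5, q6}.
Read 'a': {q1, q2, q3, q4, q5, q6} → {q1, q2, q3, q4, q5, q6}.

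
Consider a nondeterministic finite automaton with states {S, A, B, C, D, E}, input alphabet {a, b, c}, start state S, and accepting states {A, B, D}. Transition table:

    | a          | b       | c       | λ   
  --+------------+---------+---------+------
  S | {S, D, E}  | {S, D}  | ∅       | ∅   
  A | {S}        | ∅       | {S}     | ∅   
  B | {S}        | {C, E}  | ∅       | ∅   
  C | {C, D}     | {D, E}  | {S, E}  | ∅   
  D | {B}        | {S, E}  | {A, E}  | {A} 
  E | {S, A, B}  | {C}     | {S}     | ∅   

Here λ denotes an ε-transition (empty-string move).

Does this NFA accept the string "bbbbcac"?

Start in {S}.
Read 'b': {S} → {S, A, D}.
Read 'b': {S, A, D} → {S, A, D, E}.
Read 'b': {S, A, D, E} → {S, A, C, D, E}.
Read 'b': {S, A, C, D, E} → {S, A, C, D, E}.
Read 'c': {S, A, C, D, E} → {S, A, E}.
Read 'a': {S, A, E} → {S, A, B, D, E}.
Read 'c': {S, A, B, D, E} → {S, A, E}.
The final set {S, A, E} contains the accepting state A.

Yes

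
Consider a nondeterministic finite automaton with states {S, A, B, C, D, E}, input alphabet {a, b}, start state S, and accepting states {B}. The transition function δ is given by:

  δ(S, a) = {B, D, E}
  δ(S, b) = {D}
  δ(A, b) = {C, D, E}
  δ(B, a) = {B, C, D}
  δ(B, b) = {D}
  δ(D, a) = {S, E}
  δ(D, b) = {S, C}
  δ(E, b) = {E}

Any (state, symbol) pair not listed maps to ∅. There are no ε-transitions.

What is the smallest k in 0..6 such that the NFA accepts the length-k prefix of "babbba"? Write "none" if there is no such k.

Start in {S}.
Read 'b': S→{D}; now {D}.
Read 'a': D→{S, E}; now {S, E}.
Read 'b': S→{D}, E→{E}; now {D, E}.
Read 'b': D→{S, C}, E→{E}; now {S, C, E}.
Read 'b': S→{D}, C→∅, E→{E}; now {D, E}.
Read 'a': D→{S, E}, E→∅; now {S, E}.
No reachable set along the way intersects F.

none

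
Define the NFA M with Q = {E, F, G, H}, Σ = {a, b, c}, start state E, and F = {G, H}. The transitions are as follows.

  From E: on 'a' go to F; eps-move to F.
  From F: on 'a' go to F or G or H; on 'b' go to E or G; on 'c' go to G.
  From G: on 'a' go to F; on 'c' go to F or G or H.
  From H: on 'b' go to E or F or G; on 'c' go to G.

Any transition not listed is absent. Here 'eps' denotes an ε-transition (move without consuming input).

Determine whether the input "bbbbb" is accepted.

Start: ε-closure({E}) = {E, F}.
Read 'b': {E, F} → {E, F, G}.
Read 'b': {E, F, G} → {E, F, G}.
Read 'b': {E, F, G} → {E, F, G}.
Read 'b': {E, F, G} → {E, F, G}.
Read 'b': {E, F, G} → {E, F, G}.
The final set {E, F, G} contains the accepting state G.

Yes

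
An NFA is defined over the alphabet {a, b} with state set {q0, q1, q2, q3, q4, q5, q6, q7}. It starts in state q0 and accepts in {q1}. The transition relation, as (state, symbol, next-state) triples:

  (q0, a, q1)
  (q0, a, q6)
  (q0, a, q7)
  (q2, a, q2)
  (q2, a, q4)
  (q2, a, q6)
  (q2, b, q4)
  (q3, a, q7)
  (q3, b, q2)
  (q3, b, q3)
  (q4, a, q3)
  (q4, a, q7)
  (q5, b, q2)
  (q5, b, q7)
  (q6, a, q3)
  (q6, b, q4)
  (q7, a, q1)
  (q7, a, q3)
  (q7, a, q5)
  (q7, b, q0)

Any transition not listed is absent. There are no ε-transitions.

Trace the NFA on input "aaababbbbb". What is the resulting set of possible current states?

Start in {q0}.
Read 'a': {q0} → {q1, q6, q7}.
Read 'a': {q1, q6, q7} → {q1, q3, q5}.
Read 'a': {q1, q3, q5} → {q7}.
Read 'b': {q7} → {q0}.
Read 'a': {q0} → {q1, q6, q7}.
Read 'b': {q1, q6, q7} → {q0, q4}.
Read 'b': {q0, q4} → ∅.
The set is empty and remains empty for the remaining 3 symbols.

∅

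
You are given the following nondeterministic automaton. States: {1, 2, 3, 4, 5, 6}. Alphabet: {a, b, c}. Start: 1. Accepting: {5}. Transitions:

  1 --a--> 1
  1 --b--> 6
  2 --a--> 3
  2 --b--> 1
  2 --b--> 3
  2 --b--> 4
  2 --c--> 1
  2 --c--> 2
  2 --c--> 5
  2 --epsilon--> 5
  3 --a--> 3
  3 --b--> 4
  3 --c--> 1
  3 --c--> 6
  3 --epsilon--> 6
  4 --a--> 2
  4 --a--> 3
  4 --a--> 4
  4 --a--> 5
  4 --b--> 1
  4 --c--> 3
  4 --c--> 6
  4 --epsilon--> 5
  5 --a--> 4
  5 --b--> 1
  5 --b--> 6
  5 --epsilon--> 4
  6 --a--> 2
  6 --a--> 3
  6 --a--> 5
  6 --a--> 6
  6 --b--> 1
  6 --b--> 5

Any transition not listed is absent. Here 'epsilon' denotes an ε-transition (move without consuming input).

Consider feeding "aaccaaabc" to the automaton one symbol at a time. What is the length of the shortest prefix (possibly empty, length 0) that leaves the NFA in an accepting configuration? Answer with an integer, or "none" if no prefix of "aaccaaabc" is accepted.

Start in {1}.
Read 'a': 1→{1}; now {1}.
Read 'a': 1→{1}; now {1}.
Read 'c': 1→∅; now ∅.
The set is empty and remains empty for the remaining 6 symbols.
No reachable set along the way intersects F.

none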